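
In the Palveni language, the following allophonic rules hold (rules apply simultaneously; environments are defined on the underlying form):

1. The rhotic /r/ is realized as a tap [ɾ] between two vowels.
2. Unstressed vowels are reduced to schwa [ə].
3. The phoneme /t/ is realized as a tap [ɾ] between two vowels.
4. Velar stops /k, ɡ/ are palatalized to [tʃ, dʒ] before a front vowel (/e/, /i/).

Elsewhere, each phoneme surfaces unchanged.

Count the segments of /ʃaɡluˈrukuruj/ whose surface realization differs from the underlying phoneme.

6

Segments that undergo a rule: /a/ → [ə] (rule 2); /u/ → [ə] (rule 2); /r/ → [ɾ] (rule 1); /u/ → [ə] (rule 2); /r/ → [ɾ] (rule 1); /u/ → [ə] (rule 2).
All other segments surface unchanged.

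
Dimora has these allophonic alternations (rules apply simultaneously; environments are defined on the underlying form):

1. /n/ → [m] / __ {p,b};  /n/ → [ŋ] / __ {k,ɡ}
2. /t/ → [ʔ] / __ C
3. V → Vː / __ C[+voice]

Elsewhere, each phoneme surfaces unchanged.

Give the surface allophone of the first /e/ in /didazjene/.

/e/ — between /j/ and /n/, before a voiced consonant — surfaces as [eː] (rule 3).

[eː]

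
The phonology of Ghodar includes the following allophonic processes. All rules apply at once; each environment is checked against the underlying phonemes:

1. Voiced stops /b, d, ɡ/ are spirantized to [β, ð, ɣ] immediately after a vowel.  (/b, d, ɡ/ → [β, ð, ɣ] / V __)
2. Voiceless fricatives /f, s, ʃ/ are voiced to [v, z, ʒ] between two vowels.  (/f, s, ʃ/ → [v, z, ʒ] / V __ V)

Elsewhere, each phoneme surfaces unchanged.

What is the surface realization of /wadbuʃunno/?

[waðbuʒunno]

/d/ — between /a/ and /b/, immediately after a vowel — surfaces as [ð] (rule 1).
/b/ — between /d/ and /u/; rule 1 does not apply here → [b].
/ʃ/ (between /u/ and /u/): between two vowels, so rule 2 applies → [ʒ].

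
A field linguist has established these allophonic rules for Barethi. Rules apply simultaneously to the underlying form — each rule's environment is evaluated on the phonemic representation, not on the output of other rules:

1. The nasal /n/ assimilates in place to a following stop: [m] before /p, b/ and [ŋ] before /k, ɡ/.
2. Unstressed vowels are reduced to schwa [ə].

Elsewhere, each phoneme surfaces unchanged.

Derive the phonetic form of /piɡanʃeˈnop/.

/p/ (word-initial) is unaffected → [p].
/i/ (between /p/ and /ɡ/): in an unstressed syllable, so rule 2 applies → [ə].
/ɡ/ (between /i/ and /a/): no rule targets it → [ɡ].
/a/ — between /ɡ/ and /n/, in an unstressed syllable — surfaces as [ə] (rule 2).
/n/ — between /a/ and /ʃ/; rule 1 does not apply here → [n].
/ʃ/ — not in any rule's target class → [ʃ].
/e/ (between /ʃ/ and /n/) occurs in an unstressed syllable → [ə] by rule 2.
/n/ — between /e/ and /o/; rule 1 does not apply here → [n].
/o/ (between /n/ and /p/) is in the target of rule 2 but the environment (in an unstressed syllable) is not met → [o].
/p/ stays [p].

[pəɡənʃəˈnop]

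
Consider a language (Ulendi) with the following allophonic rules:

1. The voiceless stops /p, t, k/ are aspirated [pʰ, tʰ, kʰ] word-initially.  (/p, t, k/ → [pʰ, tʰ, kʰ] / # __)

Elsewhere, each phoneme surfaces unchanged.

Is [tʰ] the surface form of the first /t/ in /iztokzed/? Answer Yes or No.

/t/ — between /z/ and /o/; rule 1 does not apply here → [t].
The actual realization is [t], not [tʰ].

No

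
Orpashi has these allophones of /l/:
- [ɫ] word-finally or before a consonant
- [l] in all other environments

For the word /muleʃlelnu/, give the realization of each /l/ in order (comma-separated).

Occurrence 1 (position 3): no conditioning environment matches → elsewhere allophone [l].
Occurrence 2 (position 6): no conditioning environment matches → elsewhere allophone [l].
Occurrence 3 (position 8): word-finally or before a consonant → [ɫ].

[l], [l], [ɫ]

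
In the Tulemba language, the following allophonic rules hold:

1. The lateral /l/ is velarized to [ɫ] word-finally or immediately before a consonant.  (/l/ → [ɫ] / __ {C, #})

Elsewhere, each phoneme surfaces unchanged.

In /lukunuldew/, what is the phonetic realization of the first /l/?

/l/ (word-initial) is in the target of rule 1 but the environment (word-finally or immediately before a consonant) is not met → [l].

[l]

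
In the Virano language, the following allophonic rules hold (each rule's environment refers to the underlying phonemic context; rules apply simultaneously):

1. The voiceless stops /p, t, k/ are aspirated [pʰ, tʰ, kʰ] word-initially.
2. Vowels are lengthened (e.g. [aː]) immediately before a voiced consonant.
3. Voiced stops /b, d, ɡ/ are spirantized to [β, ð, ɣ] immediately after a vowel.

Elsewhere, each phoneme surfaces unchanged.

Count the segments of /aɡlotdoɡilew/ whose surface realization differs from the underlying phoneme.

Segments that undergo a rule: /a/ → [aː] (rule 2); /ɡ/ → [ɣ] (rule 3); /o/ → [oː] (rule 2); /ɡ/ → [ɣ] (rule 3); /i/ → [iː] (rule 2); /e/ → [eː] (rule 2).
All other segments surface unchanged.

6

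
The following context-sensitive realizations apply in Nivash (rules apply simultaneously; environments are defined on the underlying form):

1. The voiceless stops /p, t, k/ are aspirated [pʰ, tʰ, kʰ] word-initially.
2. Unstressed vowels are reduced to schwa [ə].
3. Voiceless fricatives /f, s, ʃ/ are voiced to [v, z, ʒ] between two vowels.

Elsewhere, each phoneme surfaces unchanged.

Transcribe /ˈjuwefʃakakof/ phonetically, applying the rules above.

/j/ (word-initial) is unaffected → [j].
/u/ (between /j/ and /w/): rule 2 targets it, but not in an unstressed syllable → unchanged [u].
/w/ — not in any rule's target class → [w].
/e/ — between /w/ and /f/, in an unstressed syllable — surfaces as [ə] (rule 2).
/f/ (between /e/ and /ʃ/) fails the environment for rule 3, so it stays [f].
/ʃ/ — between /f/ and /a/; rule 3 does not apply here → [ʃ].
/a/ (between /ʃ/ and /k/) occurs in an unstressed syllable → [ə] by rule 2.
/k/ — between /a/ and /a/; rule 1 does not apply here → [k].
/a/ meets the environment for rule 2 (in an unstressed syllable) → [ə].
/k/ (between /a/ and /o/): rule 1 targets it, but not word-initially → unchanged [k].
/o/ meets the environment for rule 2 (in an unstressed syllable) → [ə].
/f/ (word-final) fails the environment for rule 3, so it stays [f].

[ˈjuwəfʃəkəkəf]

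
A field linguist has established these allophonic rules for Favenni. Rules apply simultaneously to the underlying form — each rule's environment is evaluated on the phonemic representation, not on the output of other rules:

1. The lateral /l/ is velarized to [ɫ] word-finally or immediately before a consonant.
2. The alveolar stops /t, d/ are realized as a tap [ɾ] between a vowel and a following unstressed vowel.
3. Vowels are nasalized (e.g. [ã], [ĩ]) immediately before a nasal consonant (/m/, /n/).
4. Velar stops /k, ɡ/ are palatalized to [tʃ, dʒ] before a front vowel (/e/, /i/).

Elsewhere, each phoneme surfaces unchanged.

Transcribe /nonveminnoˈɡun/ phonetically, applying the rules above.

/n/ (word-initial) is unaffected → [n].
/o/ (between /n/ and /n/) occurs before a nasal consonant → [õ] by rule 3.
/n/ — not in any rule's target class → [n].
/v/ — not in any rule's target class → [v].
/e/ (between /v/ and /m/): before a nasal consonant, so rule 3 applies → [ẽ].
/m/ — not in any rule's target class → [m].
/i/ (between /m/ and /n/): before a nasal consonant, so rule 3 applies → [ĩ].
/n/ — not in any rule's target class → [n].
/n/ stays [n].
/o/ — between /n/ and /ɡ/; rule 3 does not apply here → [o].
/ɡ/ (between /o/ and /u/) fails the environment for rule 4, so it stays [ɡ].
Rule 3 applies to /u/ (between /ɡ/ and /n/: before a nasal consonant) → [ũ].
/n/ stays [n].

[nõnvẽmĩnnoˈɡũn]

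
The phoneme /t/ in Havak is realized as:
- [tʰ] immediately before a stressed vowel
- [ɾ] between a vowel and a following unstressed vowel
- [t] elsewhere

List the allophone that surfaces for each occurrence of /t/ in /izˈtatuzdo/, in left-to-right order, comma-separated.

Occurrence 1 (position 3): immediately before a stressed vowel → [tʰ].
Occurrence 2 (position 5): between a vowel and an unstressed vowel → [ɾ].

[tʰ], [ɾ]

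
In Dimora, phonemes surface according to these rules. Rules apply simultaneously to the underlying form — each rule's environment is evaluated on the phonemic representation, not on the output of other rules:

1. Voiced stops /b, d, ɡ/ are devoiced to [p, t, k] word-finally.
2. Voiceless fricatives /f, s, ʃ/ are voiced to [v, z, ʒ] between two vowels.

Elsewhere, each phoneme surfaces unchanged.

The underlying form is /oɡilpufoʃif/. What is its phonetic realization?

[oɡilpuvoʒif]

/o/ (word-initial) is unaffected → [o].
/ɡ/ (between /o/ and /i/): rule 1 targets it, but not word-finally → unchanged [ɡ].
/i/ (between /ɡ/ and /l/) is unaffected → [i].
/l/ (between /i/ and /p/): no rule targets it → [l].
/p/ (between /l/ and /u/): no rule targets it → [p].
/u/ (between /p/ and /f/): no rule targets it → [u].
/f/ meets the environment for rule 2 (between two vowels) → [v].
/o/ stays [o].
/ʃ/ (between /o/ and /i/): between two vowels, so rule 2 applies → [ʒ].
/i/ — not in any rule's target class → [i].
/f/ (word-final) fails the environment for rule 2, so it stays [f].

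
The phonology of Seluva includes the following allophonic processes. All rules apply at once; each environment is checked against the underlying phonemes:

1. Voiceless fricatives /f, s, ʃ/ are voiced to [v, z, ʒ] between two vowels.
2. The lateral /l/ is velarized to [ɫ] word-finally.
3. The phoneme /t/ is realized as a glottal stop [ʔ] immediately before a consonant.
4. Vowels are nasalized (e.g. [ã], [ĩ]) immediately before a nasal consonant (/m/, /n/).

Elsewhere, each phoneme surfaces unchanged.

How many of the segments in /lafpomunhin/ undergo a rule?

Segments that undergo a rule: /o/ → [õ] (rule 4); /u/ → [ũ] (rule 4); /i/ → [ĩ] (rule 4).
All other segments surface unchanged.

3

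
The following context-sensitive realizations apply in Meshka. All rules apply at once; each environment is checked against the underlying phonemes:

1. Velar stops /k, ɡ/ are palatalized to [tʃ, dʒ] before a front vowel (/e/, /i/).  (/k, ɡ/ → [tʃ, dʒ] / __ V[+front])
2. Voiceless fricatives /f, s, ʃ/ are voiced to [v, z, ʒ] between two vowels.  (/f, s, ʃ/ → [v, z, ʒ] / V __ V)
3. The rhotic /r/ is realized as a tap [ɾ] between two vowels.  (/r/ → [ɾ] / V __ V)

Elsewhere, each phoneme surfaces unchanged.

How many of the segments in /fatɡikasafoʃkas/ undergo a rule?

3

Segments that undergo a rule: /ɡ/ → [dʒ] (rule 1); /s/ → [z] (rule 2); /f/ → [v] (rule 2).
All other segments surface unchanged.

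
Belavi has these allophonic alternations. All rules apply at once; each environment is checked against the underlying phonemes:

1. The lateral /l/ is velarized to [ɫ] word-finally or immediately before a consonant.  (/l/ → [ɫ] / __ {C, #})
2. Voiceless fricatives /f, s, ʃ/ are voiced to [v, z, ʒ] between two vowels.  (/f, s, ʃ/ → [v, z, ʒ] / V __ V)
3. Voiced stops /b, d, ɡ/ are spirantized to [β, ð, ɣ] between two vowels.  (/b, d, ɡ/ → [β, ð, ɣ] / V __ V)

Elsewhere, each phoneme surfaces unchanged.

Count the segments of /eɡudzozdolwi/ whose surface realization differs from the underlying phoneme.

Segments that undergo a rule: /ɡ/ → [ɣ] (rule 3); /l/ → [ɫ] (rule 1).
All other segments surface unchanged.

2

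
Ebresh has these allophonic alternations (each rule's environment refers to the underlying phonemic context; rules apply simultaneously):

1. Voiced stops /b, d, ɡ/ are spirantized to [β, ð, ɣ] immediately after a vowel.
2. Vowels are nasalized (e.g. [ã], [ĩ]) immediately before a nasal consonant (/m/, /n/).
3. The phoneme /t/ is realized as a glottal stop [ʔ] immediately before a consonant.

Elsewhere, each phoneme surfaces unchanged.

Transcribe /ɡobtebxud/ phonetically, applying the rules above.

/ɡ/ (word-initial) fails the environment for rule 1, so it stays [ɡ].
/o/ (between /ɡ/ and /b/): rule 2 targets it, but not before a nasal consonant → unchanged [o].
/b/ meets the environment for rule 1 (immediately after a vowel) → [β].
/t/ (between /b/ and /e/): rule 3 targets it, but not immediately before a consonant → unchanged [t].
/e/ (between /t/ and /b/): rule 2 targets it, but not before a nasal consonant → unchanged [e].
/b/ (between /e/ and /x/) occurs immediately after a vowel → [β] by rule 1.
/x/ — not in any rule's target class → [x].
/u/ (between /x/ and /d/): rule 2 targets it, but not before a nasal consonant → unchanged [u].
/d/ (word-final): immediately after a vowel, so rule 1 applies → [ð].

[ɡoβteβxuð]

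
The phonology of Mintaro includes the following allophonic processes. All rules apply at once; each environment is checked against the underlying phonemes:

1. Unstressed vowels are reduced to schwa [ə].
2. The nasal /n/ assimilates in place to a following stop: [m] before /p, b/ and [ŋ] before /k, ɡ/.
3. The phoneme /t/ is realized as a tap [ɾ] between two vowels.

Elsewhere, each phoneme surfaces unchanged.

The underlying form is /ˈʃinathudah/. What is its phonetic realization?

/ʃ/ stays [ʃ].
/i/ — between /ʃ/ and /n/; rule 1 does not apply here → [i].
/n/ (between /i/ and /a/) is in the target of rule 2 but the environment (before a labial or velar stop) is not met → [n].
/a/ — between /n/ and /t/, in an unstressed syllable — surfaces as [ə] (rule 1).
/t/ (between /a/ and /h/): rule 3 targets it, but not between two vowels → unchanged [t].
/h/ — not in any rule's target class → [h].
/u/ meets the environment for rule 1 (in an unstressed syllable) → [ə].
/d/ — not in any rule's target class → [d].
/a/ (between /d/ and /h/) occurs in an unstressed syllable → [ə] by rule 1.
/h/ stays [h].

[ˈʃinəthədəh]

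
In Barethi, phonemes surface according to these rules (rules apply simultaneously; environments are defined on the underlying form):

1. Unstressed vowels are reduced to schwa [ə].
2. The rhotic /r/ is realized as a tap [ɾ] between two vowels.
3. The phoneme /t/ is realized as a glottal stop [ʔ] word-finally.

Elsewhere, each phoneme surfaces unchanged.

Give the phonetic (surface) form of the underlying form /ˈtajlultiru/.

/t/ — word-initial; rule 3 does not apply here → [t].
/a/ (between /t/ and /j/) is in the target of rule 1 but the environment (in an unstressed syllable) is not met → [a].
/j/ stays [j].
/l/ stays [l].
/u/ (between /l/ and /l/) occurs in an unstressed syllable → [ə] by rule 1.
/l/ (between /u/ and /t/): no rule targets it → [l].
/t/ (between /l/ and /i/): rule 3 targets it, but not word-finally → unchanged [t].
/i/ (between /t/ and /r/): in an unstressed syllable, so rule 1 applies → [ə].
/r/ (between /i/ and /u/) occurs between two vowels → [ɾ] by rule 2.
/u/ — word-final, in an unstressed syllable — surfaces as [ə] (rule 1).

[ˈtajləltəɾə]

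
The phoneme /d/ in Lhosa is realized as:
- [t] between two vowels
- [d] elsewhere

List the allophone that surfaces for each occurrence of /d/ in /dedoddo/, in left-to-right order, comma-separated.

Occurrence 1 (position 1): no conditioning environment matches → elsewhere allophone [d].
Occurrence 2 (position 3): between two vowels → [t].
Occurrence 3 (position 5): no conditioning environment matches → elsewhere allophone [d].
Occurrence 4 (position 6): no conditioning environment matches → elsewhere allophone [d].

[d], [t], [d], [d]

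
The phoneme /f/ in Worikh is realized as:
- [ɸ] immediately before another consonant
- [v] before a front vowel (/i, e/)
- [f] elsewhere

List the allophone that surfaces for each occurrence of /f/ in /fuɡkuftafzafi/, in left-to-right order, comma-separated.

Occurrence 1 (position 1): no conditioning environment matches → elsewhere allophone [f].
Occurrence 2 (position 6): immediately before another consonant → [ɸ].
Occurrence 3 (position 9): immediately before another consonant → [ɸ].
Occurrence 4 (position 12): before a front vowel (/i, e/) → [v].

[f], [ɸ], [ɸ], [v]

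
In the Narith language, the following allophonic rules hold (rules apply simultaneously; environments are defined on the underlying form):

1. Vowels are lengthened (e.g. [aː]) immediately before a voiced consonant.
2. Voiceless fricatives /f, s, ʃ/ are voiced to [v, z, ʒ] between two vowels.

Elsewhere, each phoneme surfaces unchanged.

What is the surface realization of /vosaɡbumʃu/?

/v/ stays [v].
/o/ (between /v/ and /s/) is in the target of rule 1 but the environment (before a voiced consonant) is not met → [o].
/s/ — between /o/ and /a/, between two vowels — surfaces as [z] (rule 2).
/a/ — between /s/ and /ɡ/, before a voiced consonant — surfaces as [aː] (rule 1).
/ɡ/ (between /a/ and /b/): no rule targets it → [ɡ].
/b/ stays [b].
Rule 1 applies to /u/ (between /b/ and /m/: before a voiced consonant) → [uː].
/m/ (between /u/ and /ʃ/): no rule targets it → [m].
/ʃ/ (between /m/ and /u/) fails the environment for rule 2, so it stays [ʃ].
/u/ (word-final) is in the target of rule 1 but the environment (before a voiced consonant) is not met → [u].

[vozaːɡbuːmʃu]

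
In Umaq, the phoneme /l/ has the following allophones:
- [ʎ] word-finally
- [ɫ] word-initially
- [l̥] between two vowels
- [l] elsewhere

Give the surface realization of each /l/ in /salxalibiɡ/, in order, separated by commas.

[l], [l̥]

Occurrence 1 (position 3): no conditioning environment matches → elsewhere allophone [l].
Occurrence 2 (position 6): between two vowels → [l̥].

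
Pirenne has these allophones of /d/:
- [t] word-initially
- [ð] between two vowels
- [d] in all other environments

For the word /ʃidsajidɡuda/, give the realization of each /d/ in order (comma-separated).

[d], [d], [ð]

Occurrence 1 (position 3): no conditioning environment matches → elsewhere allophone [d].
Occurrence 2 (position 8): no conditioning environment matches → elsewhere allophone [d].
Occurrence 3 (position 11): between two vowels → [ð].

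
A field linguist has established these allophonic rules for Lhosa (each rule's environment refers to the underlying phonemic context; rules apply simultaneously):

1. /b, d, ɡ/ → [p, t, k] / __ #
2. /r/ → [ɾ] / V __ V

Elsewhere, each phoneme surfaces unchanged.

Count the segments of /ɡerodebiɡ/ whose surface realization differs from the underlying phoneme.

Segments that undergo a rule: /r/ → [ɾ] (rule 2); /ɡ/ → [k] (rule 1).
All other segments surface unchanged.

2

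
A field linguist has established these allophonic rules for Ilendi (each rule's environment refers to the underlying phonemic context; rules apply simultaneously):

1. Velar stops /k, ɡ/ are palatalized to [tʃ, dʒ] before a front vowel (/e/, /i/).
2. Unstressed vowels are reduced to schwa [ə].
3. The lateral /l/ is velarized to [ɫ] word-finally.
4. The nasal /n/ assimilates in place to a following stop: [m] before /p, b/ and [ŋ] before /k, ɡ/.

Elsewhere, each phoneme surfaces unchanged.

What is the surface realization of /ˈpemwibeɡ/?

[ˈpemwəbəɡ]

/p/ (word-initial) is unaffected → [p].
/e/ (between /p/ and /m/) fails the environment for rule 2, so it stays [e].
/m/ (between /e/ and /w/) is unaffected → [m].
/w/ (between /m/ and /i/) is unaffected → [w].
/i/ (between /w/ and /b/): in an unstressed syllable, so rule 2 applies → [ə].
/b/ (between /i/ and /e/) is unaffected → [b].
Rule 2 applies to /e/ (between /b/ and /ɡ/: in an unstressed syllable) → [ə].
/ɡ/ (word-final): rule 1 targets it, but not before a front vowel → unchanged [ɡ].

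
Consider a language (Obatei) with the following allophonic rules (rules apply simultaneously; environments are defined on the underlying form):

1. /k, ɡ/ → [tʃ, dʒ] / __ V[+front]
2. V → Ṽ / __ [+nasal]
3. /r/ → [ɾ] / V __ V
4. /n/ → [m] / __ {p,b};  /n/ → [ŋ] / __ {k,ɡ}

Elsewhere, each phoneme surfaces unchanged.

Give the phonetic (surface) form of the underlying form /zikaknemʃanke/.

/z/ (word-initial): no rule targets it → [z].
/i/ (between /z/ and /k/) is in the target of rule 2 but the environment (before a nasal consonant) is not met → [i].
/k/ (between /i/ and /a/) is in the target of rule 1 but the environment (before a front vowel) is not met → [k].
/a/ (between /k/ and /k/) fails the environment for rule 2, so it stays [a].
/k/ (between /a/ and /n/): rule 1 targets it, but not before a front vowel → unchanged [k].
/n/ (between /k/ and /e/) fails the environment for rule 4, so it stays [n].
/e/ (between /n/ and /m/): before a nasal consonant, so rule 2 applies → [ẽ].
/m/ stays [m].
/ʃ/ stays [ʃ].
/a/ meets the environment for rule 2 (before a nasal consonant) → [ã].
Rule 4 applies to /n/ (between /a/ and /k/: before a labial or velar stop) → [ŋ].
/k/ — between /n/ and /e/, before a front vowel — surfaces as [tʃ] (rule 1).
/e/ (word-final) fails the environment for rule 2, so it stays [e].

[zikaknẽmʃãŋtʃe]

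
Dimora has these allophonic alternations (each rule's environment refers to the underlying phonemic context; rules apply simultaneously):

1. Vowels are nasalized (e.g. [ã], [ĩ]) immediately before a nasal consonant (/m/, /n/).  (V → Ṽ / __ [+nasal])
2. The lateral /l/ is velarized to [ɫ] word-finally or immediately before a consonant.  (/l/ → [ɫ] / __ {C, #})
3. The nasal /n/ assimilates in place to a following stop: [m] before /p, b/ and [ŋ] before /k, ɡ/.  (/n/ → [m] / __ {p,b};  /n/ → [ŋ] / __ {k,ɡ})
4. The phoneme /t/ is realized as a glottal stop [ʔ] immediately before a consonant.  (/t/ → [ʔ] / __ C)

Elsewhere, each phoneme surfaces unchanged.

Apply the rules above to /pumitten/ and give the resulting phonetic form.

/p/ stays [p].
/u/ — between /p/ and /m/, before a nasal consonant — surfaces as [ũ] (rule 1).
/m/ (between /u/ and /i/): no rule targets it → [m].
/i/ (between /m/ and /t/): rule 1 targets it, but not before a nasal consonant → unchanged [i].
/t/ meets the environment for rule 4 (immediately before a consonant) → [ʔ].
/t/ (between /t/ and /e/) fails the environment for rule 4, so it stays [t].
/e/ meets the environment for rule 1 (before a nasal consonant) → [ẽ].
/n/ — word-final; rule 3 does not apply here → [n].

[pũmiʔtẽn]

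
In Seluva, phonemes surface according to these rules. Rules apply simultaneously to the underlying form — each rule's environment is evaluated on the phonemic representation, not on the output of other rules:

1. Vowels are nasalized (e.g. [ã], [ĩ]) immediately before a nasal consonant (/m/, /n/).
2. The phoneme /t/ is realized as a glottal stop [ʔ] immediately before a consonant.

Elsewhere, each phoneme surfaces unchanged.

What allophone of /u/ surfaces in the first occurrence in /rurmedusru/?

/u/ — between /r/ and /r/; rule 1 does not apply here → [u].

[u]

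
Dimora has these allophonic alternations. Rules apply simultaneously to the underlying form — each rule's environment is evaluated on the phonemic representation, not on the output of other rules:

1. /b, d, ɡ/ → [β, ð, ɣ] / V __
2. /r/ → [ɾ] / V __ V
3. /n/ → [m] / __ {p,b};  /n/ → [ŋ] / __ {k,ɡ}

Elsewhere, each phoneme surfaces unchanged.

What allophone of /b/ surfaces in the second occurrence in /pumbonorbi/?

/b/ (between /r/ and /i/): rule 1 targets it, but not immediately after a vowel → unchanged [b].

[b]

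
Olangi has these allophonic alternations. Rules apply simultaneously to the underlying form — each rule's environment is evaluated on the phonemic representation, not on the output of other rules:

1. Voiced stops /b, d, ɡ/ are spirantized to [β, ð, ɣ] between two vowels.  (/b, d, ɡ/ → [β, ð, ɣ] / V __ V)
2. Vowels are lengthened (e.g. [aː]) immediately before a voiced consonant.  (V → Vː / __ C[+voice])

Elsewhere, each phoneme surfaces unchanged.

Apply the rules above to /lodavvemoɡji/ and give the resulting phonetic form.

[loːðaːvveːmoːɡji]

/o/ (between /l/ and /d/): before a voiced consonant, so rule 2 applies → [oː].
/d/ meets the environment for rule 1 (between two vowels) → [ð].
/a/ meets the environment for rule 2 (before a voiced consonant) → [aː].
/e/ (between /v/ and /m/) occurs before a voiced consonant → [eː] by rule 2.
Rule 2 applies to /o/ (between /m/ and /ɡ/: before a voiced consonant) → [oː].
/ɡ/ (between /o/ and /j/) fails the environment for rule 1, so it stays [ɡ].
/i/ (word-final) fails the environment for rule 2, so it stays [i].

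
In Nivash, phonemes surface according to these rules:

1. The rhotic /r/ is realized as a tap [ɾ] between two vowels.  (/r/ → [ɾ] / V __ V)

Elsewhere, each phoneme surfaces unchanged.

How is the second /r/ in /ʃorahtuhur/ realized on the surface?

[r]

/r/ — word-final; rule 1 does not apply here → [r].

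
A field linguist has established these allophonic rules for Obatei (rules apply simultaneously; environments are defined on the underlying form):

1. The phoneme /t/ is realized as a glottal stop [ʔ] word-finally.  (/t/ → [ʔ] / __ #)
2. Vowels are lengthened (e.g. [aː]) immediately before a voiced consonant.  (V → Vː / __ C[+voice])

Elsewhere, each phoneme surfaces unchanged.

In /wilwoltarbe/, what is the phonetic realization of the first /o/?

[oː]

/o/ meets the environment for rule 2 (before a voiced consonant) → [oː].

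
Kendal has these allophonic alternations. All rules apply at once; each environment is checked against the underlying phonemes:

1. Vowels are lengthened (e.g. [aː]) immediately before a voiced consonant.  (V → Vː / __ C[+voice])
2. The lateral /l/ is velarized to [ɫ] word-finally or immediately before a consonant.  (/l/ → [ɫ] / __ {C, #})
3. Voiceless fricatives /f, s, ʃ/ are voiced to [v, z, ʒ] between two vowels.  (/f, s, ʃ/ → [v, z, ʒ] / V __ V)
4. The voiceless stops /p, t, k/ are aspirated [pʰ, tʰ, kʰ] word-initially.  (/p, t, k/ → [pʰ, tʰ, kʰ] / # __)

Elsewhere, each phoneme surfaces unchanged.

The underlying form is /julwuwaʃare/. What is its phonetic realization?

/j/ (word-initial): no rule targets it → [j].
Rule 1 applies to /u/ (between /j/ and /l/: before a voiced consonant) → [uː].
/l/ meets the environment for rule 2 (word-finally or immediately before a consonant) → [ɫ].
/w/ stays [w].
/u/ — between /w/ and /w/, before a voiced consonant — surfaces as [uː] (rule 1).
/w/ (between /u/ and /a/): no rule targets it → [w].
/a/ — between /w/ and /ʃ/; rule 1 does not apply here → [a].
/ʃ/ meets the environment for rule 3 (between two vowels) → [ʒ].
/a/ (between /ʃ/ and /r/) occurs before a voiced consonant → [aː] by rule 1.
/r/ — not in any rule's target class → [r].
/e/ (word-final): rule 1 targets it, but not before a voiced consonant → unchanged [e].

[juːɫwuːwaʒaːre]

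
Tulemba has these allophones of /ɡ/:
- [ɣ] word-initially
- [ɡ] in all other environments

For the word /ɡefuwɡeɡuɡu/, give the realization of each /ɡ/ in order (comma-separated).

Occurrence 1 (position 1): word-initially → [ɣ].
Occurrence 2 (position 6): no conditioning environment matches → elsewhere allophone [ɡ].
Occurrence 3 (position 8): no conditioning environment matches → elsewhere allophone [ɡ].
Occurrence 4 (position 10): no conditioning environment matches → elsewhere allophone [ɡ].

[ɣ], [ɡ], [ɡ], [ɡ]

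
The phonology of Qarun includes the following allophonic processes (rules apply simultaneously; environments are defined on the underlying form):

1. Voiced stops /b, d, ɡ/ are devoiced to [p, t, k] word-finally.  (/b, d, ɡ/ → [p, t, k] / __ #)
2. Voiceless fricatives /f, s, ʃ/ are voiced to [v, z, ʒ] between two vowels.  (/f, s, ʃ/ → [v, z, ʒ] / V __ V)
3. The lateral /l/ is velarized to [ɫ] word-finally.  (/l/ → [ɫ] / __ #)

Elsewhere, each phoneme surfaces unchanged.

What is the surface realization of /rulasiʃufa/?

/r/ (word-initial) is unaffected → [r].
/u/ (between /r/ and /l/): no rule targets it → [u].
/l/ — between /u/ and /a/; rule 3 does not apply here → [l].
/a/ stays [a].
/s/ (between /a/ and /i/) occurs between two vowels → [z] by rule 2.
/i/ (between /s/ and /ʃ/): no rule targets it → [i].
/ʃ/ (between /i/ and /u/) occurs between two vowels → [ʒ] by rule 2.
/u/ stays [u].
Rule 2 applies to /f/ (between /u/ and /a/: between two vowels) → [v].
/a/ stays [a].

[rulaziʒuva]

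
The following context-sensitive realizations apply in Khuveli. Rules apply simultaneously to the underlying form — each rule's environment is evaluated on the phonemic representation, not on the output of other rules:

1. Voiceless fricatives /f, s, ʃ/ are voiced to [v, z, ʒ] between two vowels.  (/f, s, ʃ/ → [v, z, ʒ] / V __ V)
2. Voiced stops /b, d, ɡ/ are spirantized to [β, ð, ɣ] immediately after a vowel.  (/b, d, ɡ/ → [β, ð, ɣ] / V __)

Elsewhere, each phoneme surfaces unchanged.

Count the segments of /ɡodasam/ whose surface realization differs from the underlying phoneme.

Segments that undergo a rule: /d/ → [ð] (rule 2); /s/ → [z] (rule 1).
All other segments surface unchanged.

2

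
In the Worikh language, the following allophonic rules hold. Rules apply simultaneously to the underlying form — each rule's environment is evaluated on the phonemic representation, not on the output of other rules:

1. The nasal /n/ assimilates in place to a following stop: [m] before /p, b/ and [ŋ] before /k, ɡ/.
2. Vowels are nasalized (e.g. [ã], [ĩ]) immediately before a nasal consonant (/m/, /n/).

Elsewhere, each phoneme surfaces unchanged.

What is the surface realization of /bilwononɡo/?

/i/ (between /b/ and /l/) is in the target of rule 2 but the environment (before a nasal consonant) is not met → [i].
Rule 2 applies to /o/ (between /w/ and /n/: before a nasal consonant) → [õ].
/n/ (between /o/ and /o/): rule 1 targets it, but not before a labial or velar stop → unchanged [n].
Rule 2 applies to /o/ (between /n/ and /n/: before a nasal consonant) → [õ].
/n/ — between /o/ and /ɡ/, before a labial or velar stop — surfaces as [ŋ] (rule 1).
/o/ (word-final): rule 2 targets it, but not before a nasal consonant → unchanged [o].

[bilwõnõŋɡo]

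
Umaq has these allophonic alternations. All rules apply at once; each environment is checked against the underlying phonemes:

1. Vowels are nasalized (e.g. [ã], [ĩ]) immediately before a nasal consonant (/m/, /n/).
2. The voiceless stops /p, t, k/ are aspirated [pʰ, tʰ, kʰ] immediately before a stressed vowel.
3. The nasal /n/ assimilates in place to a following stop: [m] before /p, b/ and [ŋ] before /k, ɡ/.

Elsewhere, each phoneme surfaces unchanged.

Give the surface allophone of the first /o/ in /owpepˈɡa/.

/o/ (word-initial): rule 1 targets it, but not before a nasal consonant → unchanged [o].

[o]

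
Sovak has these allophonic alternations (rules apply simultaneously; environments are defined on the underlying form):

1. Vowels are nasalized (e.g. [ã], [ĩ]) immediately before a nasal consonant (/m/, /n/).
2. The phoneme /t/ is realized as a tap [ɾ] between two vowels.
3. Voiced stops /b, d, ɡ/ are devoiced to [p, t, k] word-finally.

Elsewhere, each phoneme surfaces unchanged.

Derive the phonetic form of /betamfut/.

[beɾãmfut]

/b/ (word-initial) fails the environment for rule 3, so it stays [b].
/e/ — between /b/ and /t/; rule 1 does not apply here → [e].
/t/ (between /e/ and /a/) occurs between two vowels → [ɾ] by rule 2.
/a/ — between /t/ and /m/, before a nasal consonant — surfaces as [ã] (rule 1).
/m/ (between /a/ and /f/): no rule targets it → [m].
/f/ stays [f].
/u/ (between /f/ and /t/): rule 1 targets it, but not before a nasal consonant → unchanged [u].
/t/ (word-final) fails the environment for rule 2, so it stays [t].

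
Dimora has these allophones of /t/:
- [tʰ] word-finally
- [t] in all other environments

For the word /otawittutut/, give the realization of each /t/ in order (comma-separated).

[t], [t], [t], [t], [tʰ]

Occurrence 1 (position 2): no conditioning environment matches → elsewhere allophone [t].
Occurrence 2 (position 6): no conditioning environment matches → elsewhere allophone [t].
Occurrence 3 (position 7): no conditioning environment matches → elsewhere allophone [t].
Occurrence 4 (position 9): no conditioning environment matches → elsewhere allophone [t].
Occurrence 5 (position 11): word-finally → [tʰ].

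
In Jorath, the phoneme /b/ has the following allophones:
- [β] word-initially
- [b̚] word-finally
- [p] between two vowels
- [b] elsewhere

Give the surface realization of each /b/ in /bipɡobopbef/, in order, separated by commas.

[β], [p], [b]

Occurrence 1 (position 1): word-initially → [β].
Occurrence 2 (position 6): between two vowels → [p].
Occurrence 3 (position 9): no conditioning environment matches → elsewhere allophone [b].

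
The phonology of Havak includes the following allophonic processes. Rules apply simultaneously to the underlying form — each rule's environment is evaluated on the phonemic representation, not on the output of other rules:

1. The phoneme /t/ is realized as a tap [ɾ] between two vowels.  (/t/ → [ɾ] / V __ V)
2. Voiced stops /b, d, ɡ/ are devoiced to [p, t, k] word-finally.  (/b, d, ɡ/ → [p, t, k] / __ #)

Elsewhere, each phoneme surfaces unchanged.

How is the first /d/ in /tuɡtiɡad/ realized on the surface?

/d/ meets the environment for rule 2 (word-finally) → [t].

[t]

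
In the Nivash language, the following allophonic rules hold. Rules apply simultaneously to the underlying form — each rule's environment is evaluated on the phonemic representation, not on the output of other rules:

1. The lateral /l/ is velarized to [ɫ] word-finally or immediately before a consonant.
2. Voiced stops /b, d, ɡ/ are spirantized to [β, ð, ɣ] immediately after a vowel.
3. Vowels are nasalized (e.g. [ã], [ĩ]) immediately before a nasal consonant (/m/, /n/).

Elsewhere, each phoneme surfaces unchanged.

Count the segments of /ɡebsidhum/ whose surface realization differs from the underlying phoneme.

3

Segments that undergo a rule: /b/ → [β] (rule 2); /d/ → [ð] (rule 2); /u/ → [ũ] (rule 3).
All other segments surface unchanged.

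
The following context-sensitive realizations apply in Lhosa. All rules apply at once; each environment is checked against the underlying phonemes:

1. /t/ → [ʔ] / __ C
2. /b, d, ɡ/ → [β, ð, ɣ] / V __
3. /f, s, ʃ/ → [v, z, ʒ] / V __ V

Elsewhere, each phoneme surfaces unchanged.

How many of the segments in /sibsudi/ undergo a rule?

Segments that undergo a rule: /b/ → [β] (rule 2); /d/ → [ð] (rule 2).
All other segments surface unchanged.

2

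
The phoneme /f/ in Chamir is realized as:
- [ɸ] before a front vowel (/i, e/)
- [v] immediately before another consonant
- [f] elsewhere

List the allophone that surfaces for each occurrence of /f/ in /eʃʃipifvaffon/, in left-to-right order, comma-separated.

Occurrence 1 (position 7): immediately before another consonant → [v].
Occurrence 2 (position 10): immediately before another consonant → [v].
Occurrence 3 (position 11): no conditioning environment matches → elsewhere allophone [f].

[v], [v], [f]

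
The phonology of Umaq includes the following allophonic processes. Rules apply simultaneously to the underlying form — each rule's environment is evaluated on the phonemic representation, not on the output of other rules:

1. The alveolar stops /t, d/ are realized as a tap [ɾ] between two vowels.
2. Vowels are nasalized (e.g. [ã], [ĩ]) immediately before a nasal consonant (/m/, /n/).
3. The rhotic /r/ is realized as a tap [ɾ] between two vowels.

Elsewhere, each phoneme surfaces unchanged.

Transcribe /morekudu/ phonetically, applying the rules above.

/m/ (word-initial): no rule targets it → [m].
/o/ (between /m/ and /r/) fails the environment for rule 2, so it stays [o].
/r/ (between /o/ and /e/) occurs between two vowels → [ɾ] by rule 3.
/e/ — between /r/ and /k/; rule 2 does not apply here → [e].
/k/ — not in any rule's target class → [k].
/u/ (between /k/ and /d/) is in the target of rule 2 but the environment (before a nasal consonant) is not met → [u].
/d/ — between /u/ and /u/, between two vowels — surfaces as [ɾ] (rule 1).
/u/ — word-final; rule 2 does not apply here → [u].

[moɾekuɾu]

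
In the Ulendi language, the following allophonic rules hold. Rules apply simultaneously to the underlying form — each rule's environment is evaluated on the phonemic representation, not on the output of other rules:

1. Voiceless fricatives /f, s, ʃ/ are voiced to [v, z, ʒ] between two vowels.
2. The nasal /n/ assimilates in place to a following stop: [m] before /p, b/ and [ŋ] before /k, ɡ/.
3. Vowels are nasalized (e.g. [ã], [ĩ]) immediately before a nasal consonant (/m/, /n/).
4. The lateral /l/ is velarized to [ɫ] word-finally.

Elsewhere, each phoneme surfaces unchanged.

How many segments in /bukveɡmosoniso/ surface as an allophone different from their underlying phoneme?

Segments that undergo a rule: /s/ → [z] (rule 1); /o/ → [õ] (rule 3); /s/ → [z] (rule 1).
All other segments surface unchanged.

3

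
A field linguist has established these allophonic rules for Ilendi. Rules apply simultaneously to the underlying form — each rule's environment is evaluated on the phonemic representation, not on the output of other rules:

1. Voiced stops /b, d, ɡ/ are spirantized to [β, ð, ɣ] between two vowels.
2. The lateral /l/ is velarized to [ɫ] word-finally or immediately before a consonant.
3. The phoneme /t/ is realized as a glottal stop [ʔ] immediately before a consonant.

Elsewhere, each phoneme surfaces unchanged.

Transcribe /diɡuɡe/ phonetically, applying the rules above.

[diɣuɣe]

/d/ (word-initial) fails the environment for rule 1, so it stays [d].
/ɡ/ — between /i/ and /u/, between two vowels — surfaces as [ɣ] (rule 1).
/ɡ/ (between /u/ and /e/): between two vowels, so rule 1 applies → [ɣ].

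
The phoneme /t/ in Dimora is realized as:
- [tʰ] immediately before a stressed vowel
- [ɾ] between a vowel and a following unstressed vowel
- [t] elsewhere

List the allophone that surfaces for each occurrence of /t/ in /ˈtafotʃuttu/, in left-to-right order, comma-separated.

Occurrence 1 (position 1): immediately before a stressed vowel → [tʰ].
Occurrence 2 (position 5): no conditioning environment matches → elsewhere allophone [t].
Occurrence 3 (position 8): no conditioning environment matches → elsewhere allophone [t].
Occurrence 4 (position 9): no conditioning environment matches → elsewhere allophone [t].

[tʰ], [t], [t], [t]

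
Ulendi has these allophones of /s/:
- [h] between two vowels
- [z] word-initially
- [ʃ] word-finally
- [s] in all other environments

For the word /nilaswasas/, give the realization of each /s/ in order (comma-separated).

Occurrence 1 (position 5): no conditioning environment matches → elsewhere allophone [s].
Occurrence 2 (position 8): between two vowels → [h].
Occurrence 3 (position 10): word-finally → [ʃ].

[s], [h], [ʃ]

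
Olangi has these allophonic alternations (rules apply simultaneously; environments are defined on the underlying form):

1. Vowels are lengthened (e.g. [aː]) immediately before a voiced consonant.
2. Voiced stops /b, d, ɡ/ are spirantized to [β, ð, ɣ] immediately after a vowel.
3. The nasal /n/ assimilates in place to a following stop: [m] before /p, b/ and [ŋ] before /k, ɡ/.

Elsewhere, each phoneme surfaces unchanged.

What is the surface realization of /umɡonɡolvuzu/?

[uːmɡoːŋɡoːlvuːzu]

/u/ (word-initial): before a voiced consonant, so rule 1 applies → [uː].
/m/ (between /u/ and /ɡ/): no rule targets it → [m].
/ɡ/ (between /m/ and /o/) fails the environment for rule 2, so it stays [ɡ].
/o/ — between /ɡ/ and /n/, before a voiced consonant — surfaces as [oː] (rule 1).
/n/ (between /o/ and /ɡ/) occurs before a labial or velar stop → [ŋ] by rule 3.
/ɡ/ (between /n/ and /o/) is in the target of rule 2 but the environment (immediately after a vowel) is not met → [ɡ].
/o/ (between /ɡ/ and /l/) occurs before a voiced consonant → [oː] by rule 1.
/l/ (between /o/ and /v/) is unaffected → [l].
/v/ (between /l/ and /u/): no rule targets it → [v].
Rule 1 applies to /u/ (between /v/ and /z/: before a voiced consonant) → [uː].
/z/ (between /u/ and /u/) is unaffected → [z].
/u/ (word-final) is in the target of rule 1 but the environment (before a voiced consonant) is not met → [u].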